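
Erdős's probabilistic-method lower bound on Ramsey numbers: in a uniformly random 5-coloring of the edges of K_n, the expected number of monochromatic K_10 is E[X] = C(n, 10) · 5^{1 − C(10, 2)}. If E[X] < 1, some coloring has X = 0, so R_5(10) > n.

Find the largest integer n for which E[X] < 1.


We need C(n, 10) · 5^{1 − 45} < 1, i.e. C(n, 10) < 5^{45 − 1} = 5684341886080801486968994140625.
Check values of n near the boundary:
  n = 5389: C(5389, 10) = 5645340767466558997768874792926; 5645340767466558997768874792926 < 5684341886080801486968994140625? YES
  n = 5390: C(5390, 10) = 5655833965919099070255434039753; 5655833965919099070255434039753 < 5684341886080801486968994140625? YES
  n = 5391: C(5391, 10) = 5666344714787188828795213697883; 5666344714787188828795213697883 < 5684341886080801486968994140625? YES
  n = 5392: C(5392, 10) = 5676873040158402483252283957448; 5676873040158402483252283957448 < 5684341886080801486968994140625? YES
  n = 5393: C(5393, 10) = 5687418968154238267170642278008; 5687418968154238267170642278008 < 5684341886080801486968994140625? NO
  n = 5394: C(5394, 10) = 5697982524930156243149785372878; 5697982524930156243149785372878 < 5684341886080801486968994140625? NO
  n = 5395: C(5395, 10) = 5708563736675616143322765475706; 5708563736675616143322765475706 < 5684341886080801486968994140625? NO
The largest n with C(n, 10) < 5684341886080801486968994140625 is n = 5392 (where E[X] = 5676873040158402483252283957448/5684341886080801486968994140625 ≈ 0.998686). Hence R_5(10) > 5392, i.e. R_5(10) ≥ 5393.

Largest n = 5392; hence R_5(10) > 5392.


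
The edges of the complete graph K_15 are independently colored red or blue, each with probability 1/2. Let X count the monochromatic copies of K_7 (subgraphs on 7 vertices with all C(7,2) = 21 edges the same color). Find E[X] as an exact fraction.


Let X = Σ_S X_S over the C(15, 7) = 6435 subsets S of size 7, where X_S = 1 if the K_7 on S is monochromatic.
For a fixed S, the K_7 on S has C(7, 2) = 21 edges. P[all 21 edges red] = (1/2)^21, and likewise for blue, so P[monochromatic] = 2·(1/2)^21 = 2^{1 − 21} = 1/1048576.
By linearity: E[X] = C(15, 7) · 2^{1 − 21} = 6435 · 1/1048576 = 6435/1048576.
Numerically: E[X] ≈ 0.00614.

E[X] = C(15,7)·2^(1−C(7,2)) = 6435/1048576 ≈ 0.00614.


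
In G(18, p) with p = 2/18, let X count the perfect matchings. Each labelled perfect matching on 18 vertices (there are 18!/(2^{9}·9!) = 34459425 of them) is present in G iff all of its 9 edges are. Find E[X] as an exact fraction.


K_18 has 18!/(2^{9}·9!) = 34459425 labelled perfect matchings.
For each such perfect matching H, let X_H = 1 if all 9 edges of H are present in G. Then P[X_H = 1] = p^{9} = (1/9)^{9} = 1/387420489.
Summing the indicators: E[X] = Σ_H E[X_H] = 34459425 · p^{9} = 34459425 · 1/387420489 = 425425/4782969.
Numerically: E[X] ≈ 0.0889.

E[X] = 34459425 · (1/9)^{9} = 425425/4782969 ≈ 0.0889.


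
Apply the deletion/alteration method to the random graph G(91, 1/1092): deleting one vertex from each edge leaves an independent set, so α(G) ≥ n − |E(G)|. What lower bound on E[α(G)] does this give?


E[|E(G)|] = C(91, 2)·p = 4095 · (1/1092) = 15/4.
E[α(G)] ≥ n − E[|E(G)|] = 91 − 15/4 = 349/4.
Numerically: ≈ 87.25000.
(This is only a lower bound; the true E[α(G)] may be larger.)

E[α(G)] ≥ 349/4 ≈ 87.25000.


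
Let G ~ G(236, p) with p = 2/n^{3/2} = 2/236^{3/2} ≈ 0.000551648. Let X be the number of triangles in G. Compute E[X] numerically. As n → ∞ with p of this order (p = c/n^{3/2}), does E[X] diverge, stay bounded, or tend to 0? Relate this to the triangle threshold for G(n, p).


Number of potential triangles: C(236, 3) = 2162940.
Each occurs with probability p³ ≈ (0.000551648)³ ≈ 1.67874980e-10.
By linearity: E[X] = C(236, 3)·p³ ≈ 2162940 · 1.67874980e-10 ≈ 0.000363.
Since α = 3/2 > 1, p = c/n^{3/2} = o(1/n) is below the triangle threshold p ~ 1/n. Asymptotically E[X] ~ (c³/6)·n^{3(1−α)} = (2³/6)·n^{-1.5} → 0, so by Markov's inequality G has no triangles w.h.p.

E[X] ≈ 0.000363; in regime p = Θ(1/n^{3/2}) E[X] tends to 0 (below the triangle threshold p ~ 1/n).


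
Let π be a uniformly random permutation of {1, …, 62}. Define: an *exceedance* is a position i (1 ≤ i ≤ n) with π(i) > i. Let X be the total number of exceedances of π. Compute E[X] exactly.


Write X = Σ_{i=1}^{62} X_i, where X_i = 1_{π(i) > i}.
For each fixed i, π(i) is uniform over {1, …, 62} (marginal of a uniform permutation), so P[π(i) > i] = (n − i)/n. Summing: Σ_{i=1}^{62} (n − i)/n = (0 + 1 + … + 61)/62 = 62(62 − 1)/(2·62) = (62 − 1)/2.
Hence E[X] = Σ_{i=1}^{62} (62 − i)/62 = 61/2 ≈ 30.500.

E[X] = 61/2 = 30.500.


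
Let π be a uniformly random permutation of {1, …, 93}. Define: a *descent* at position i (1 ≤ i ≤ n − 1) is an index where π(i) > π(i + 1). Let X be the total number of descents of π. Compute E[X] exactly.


Write X = Σ X_I over i = 1, …, 92, with X_I the indicator of one descent.
There are 92 indicators.
For each fixed i, the pair (π(i), π(i+1)) is a uniformly random ordered pair of distinct values from {1, …, 93}; by symmetry P[π(i) > π(i+1)] = 1/2.
By linearity: E[X] = 92 · (1/2) = (93 − 1) · (1/2) = 46 ≈ 46.000000.

E[X] = 46 = 46.000000.


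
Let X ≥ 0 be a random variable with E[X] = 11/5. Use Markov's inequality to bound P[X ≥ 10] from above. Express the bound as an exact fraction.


μ = E[X] = 11/5, a = 10.
Markov: P[X ≥ 10] ≤ μ/a = (11/5)/10 = 11/50.
Numerically: ≈ 0.220.
(Since a = 10 > μ = 2.200, the bound 11/50 is < 1 and informative.)

P[X ≥ 10] ≤ 11/50 ≈ 0.220.


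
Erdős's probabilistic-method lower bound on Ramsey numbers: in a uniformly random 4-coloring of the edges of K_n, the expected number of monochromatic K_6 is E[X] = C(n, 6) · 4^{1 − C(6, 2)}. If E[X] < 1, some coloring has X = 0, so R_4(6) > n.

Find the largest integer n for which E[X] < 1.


We need C(n, 6) · 4^{1 − 15} < 1, i.e. C(n, 6) < 4^{15 − 1} = 268435456.
Check values of n near the boundary:
  n = 74: C(74, 6) = 185250786; 185250786 < 268435456? YES
  n = 75: C(75, 6) = 201359550; 201359550 < 268435456? YES
  n = 76: C(76, 6) = 218618940; 218618940 < 268435456? YES
  n = 77: C(77, 6) = 237093780; 237093780 < 268435456? YES
  n = 78: C(78, 6) = 256851595; 256851595 < 268435456? YES
  n = 79: C(79, 6) = 277962685; 277962685 < 268435456? NO
The largest n with C(n, 6) < 268435456 is n = 78 (where E[X] = 256851595/268435456 ≈ 0.956847). Hence R_4(6) > 78, i.e. R_4(6) ≥ 79.

Largest n = 78; hence R_4(6) > 78.


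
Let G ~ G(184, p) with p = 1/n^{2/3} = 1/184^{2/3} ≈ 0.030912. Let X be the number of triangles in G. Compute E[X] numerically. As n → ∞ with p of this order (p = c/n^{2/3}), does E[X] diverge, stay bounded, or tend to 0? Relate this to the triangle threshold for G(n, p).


Number of potential triangles: C(184, 3) = 1021384.
Each occurs with probability p³ ≈ (0.030912)³ ≈ 2.9536862e-05.
By linearity: E[X] = C(184, 3)·p³ ≈ 1021384 · 2.9536862e-05 ≈ 30.16848.
Since α = 2/3 < 1, p = c/n^{2/3} ≫ 1/n is above the triangle threshold p ~ 1/n. Asymptotically E[X] ~ (c³/6)·n^{3(1−α)} = (1³/6)·n^{1} → ∞; triangles are abundant w.h.p.

E[X] ≈ 30.16848; in regime p = Θ(1/n^{2/3}) E[X] diverges (above the triangle threshold p ~ 1/n).


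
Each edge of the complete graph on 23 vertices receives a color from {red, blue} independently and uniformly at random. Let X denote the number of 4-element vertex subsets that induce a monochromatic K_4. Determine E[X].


Let X = Σ_S X_S over the C(23, 4) = 8855 subsets S of size 4, where X_S = 1 if the K_4 on S is monochromatic.
For a fixed S, the K_4 on S has C(4, 2) = 6 edges. P[all 6 edges red] = (1/2)^6, and likewise for blue, so P[monochromatic] = 2·(1/2)^6 = 2^{1 − 6} = 1/32.
Summing: E[X] = C(23, 4) · 2^{1 − 6} = 8855 · 1/32 = 8855/32.
Numerically: E[X] ≈ 276.7188.

E[X] = C(23,4)·2^(1−C(4,2)) = 8855/32 ≈ 276.7188.


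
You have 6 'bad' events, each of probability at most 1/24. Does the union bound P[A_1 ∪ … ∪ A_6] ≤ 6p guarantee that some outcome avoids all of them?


Union bound: P[∪_{i=1}^{6} A_i] ≤ Σ_i P[A_i] ≤ 6·p = 6·(1/24) = 1/4.
Numerically: 1/4 ≈ 0.2500.
Is 1/4 < 1? YES.
Since P[∪ A_i] ≤ 1/4 < 1, the complement has P[∩ A_i^c] ≥ 1 − 1/4 = 3/4 > 0, so some outcome avoids every A_i.

6·p = 1/4 ≈ 0.2500; existence CERTIFIED by the union bound.


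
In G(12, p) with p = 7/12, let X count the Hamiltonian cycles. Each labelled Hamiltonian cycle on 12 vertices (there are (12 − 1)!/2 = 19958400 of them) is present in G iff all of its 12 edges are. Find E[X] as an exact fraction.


K_12 has (12 − 1)!/2 = 19958400 labelled Hamiltonian cycles.
For each such Hamiltonian cycle H, let X_H = 1 if all 12 edges of H are present in G. Then P[X_H = 1] = p^{12} = (7/12)^{12} = 13841287201/8916100448256.
Summing the indicators: E[X] = Σ_H E[X_H] = 19958400 · p^{12} = 19958400 · 13841287201/8916100448256 = 26644477861925/859963392.
Numerically: E[X] ≈ 30983.

E[X] = 19958400 · (7/12)^{12} = 26644477861925/859963392 ≈ 30983.


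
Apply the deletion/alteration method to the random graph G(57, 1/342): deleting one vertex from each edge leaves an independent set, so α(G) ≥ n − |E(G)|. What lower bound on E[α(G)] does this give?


E[|E(G)|] = C(57, 2)·p = 1596 · (1/342) = 14/3.
E[α(G)] ≥ n − E[|E(G)|] = 57 − 14/3 = 157/3.
Numerically: ≈ 52.3333.
(This is only a lower bound; the true E[α(G)] may be larger.)

E[α(G)] ≥ 157/3 ≈ 52.3333.


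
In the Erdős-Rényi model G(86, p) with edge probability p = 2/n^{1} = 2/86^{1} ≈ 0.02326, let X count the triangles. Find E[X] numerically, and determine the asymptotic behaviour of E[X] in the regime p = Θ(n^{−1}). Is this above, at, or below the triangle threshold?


Number of potential triangles: C(86, 3) = 102340.
Each occurs with probability p³ ≈ (0.02326)³ ≈ 1.257751e-05.
By linearity: E[X] = C(86, 3)·p³ ≈ 102340 · 1.257751e-05 ≈ 1.2872.
Here α = 1, so p = 2/n is exactly at the triangle threshold p ~ 1/n. Asymptotically E[X] → c³/6 = 2³/6 = 4/3 ≈ 1.3333, a bounded constant. In this regime the triangle count is asymptotically Poisson(c³/6).

E[X] ≈ 1.2872; in regime p = Θ(1/n^{1}) E[X] stays bounded (at the triangle threshold p ~ 1/n).


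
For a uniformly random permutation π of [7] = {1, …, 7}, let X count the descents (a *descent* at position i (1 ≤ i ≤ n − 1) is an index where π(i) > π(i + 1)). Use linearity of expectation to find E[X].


Write X = Σ X_I over i = 1, …, 6, with X_I the indicator of one descent.
There are 6 indicators.
For each fixed i, the pair (π(i), π(i+1)) is a uniformly random ordered pair of distinct values from {1, …, 7}; by symmetry P[π(i) > π(i+1)] = 1/2.
By linearity: E[X] = 6 · (1/2) = (7 − 1) · (1/2) = 3 ≈ 3.000.

E[X] = 3 = 3.000.


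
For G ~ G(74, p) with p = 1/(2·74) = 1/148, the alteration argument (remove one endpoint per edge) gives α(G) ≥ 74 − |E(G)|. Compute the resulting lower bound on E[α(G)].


E[|E(G)|] = C(74, 2)·p = 2701 · (1/148) = 73/4.
E[α(G)] ≥ n − E[|E(G)|] = 74 − 73/4 = 223/4.
Numerically: ≈ 55.75000.
(This is only a lower bound; the true E[α(G)] may be larger.)

E[α(G)] ≥ 223/4 ≈ 55.75000.


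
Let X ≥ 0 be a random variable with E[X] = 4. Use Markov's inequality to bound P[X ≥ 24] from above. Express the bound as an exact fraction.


μ = E[X] = 4, a = 24.
Markov: P[X ≥ 24] ≤ μ/a = (4)/24 = 1/6.
Numerically: ≈ 0.167.
(Since a = 24 > μ = 4.000, the bound 1/6 is < 1 and informative.)

P[X ≥ 24] ≤ 1/6 ≈ 0.167.


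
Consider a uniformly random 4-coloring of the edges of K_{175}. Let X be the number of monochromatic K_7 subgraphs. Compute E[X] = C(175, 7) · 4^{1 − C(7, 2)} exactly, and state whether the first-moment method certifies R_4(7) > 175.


E[X] = C(175, 7) · 4^{1 − 21} = 883208107275 · 4^{−20} = 883208107275/1099511627776.
As a reduced fraction: E[X] = 883208107275/1099511627776 ≈ 0.803273.
Is E[X] < 1? YES.
Since E[X] < 1, there exists a 4-coloring of K_{175} with no monochromatic K_7; hence R_4(7) > 175.

E[X] = 883208107275/1099511627776 ≈ 0.803273; E[X] < 1, so R_4(7) > 175.


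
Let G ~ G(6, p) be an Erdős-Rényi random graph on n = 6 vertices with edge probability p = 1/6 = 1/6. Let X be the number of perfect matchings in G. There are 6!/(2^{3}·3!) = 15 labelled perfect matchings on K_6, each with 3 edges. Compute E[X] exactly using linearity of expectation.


K_6 has 6!/(2^{3}·3!) = 15 labelled perfect matchings.
For each such perfect matching H, let X_H = 1 if all 3 edges of H are present in G. Then P[X_H = 1] = p^{3} = (1/6)^{3} = 1/216.
By linearity: E[X] = Σ_H E[X_H] = 15 · p^{3} = 15 · 1/216 = 5/72.
Numerically: E[X] ≈ 0.06944.

E[X] = 15 · (1/6)^{3} = 5/72 ≈ 0.06944.


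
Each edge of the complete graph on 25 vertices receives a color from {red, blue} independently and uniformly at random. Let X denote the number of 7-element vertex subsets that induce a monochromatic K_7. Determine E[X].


Let X = Σ_S X_S over the C(25, 7) = 480700 subsets S of size 7, where X_S = 1 if the K_7 on S is monochromatic.
For a fixed S, the K_7 on S has C(7, 2) = 21 edges. P[all 21 edges red] = (1/2)^21, and likewise for blue, so P[monochromatic] = 2·(1/2)^21 = 2^{1 − 21} = 1/1048576.
Summing: E[X] = C(25, 7) · 2^{1 − 21} = 480700 · 1/1048576 = 120175/262144.
Numerically: E[X] ≈ 0.45843.

E[X] = C(25,7)·2^(1−C(7,2)) = 120175/262144 ≈ 0.45843.


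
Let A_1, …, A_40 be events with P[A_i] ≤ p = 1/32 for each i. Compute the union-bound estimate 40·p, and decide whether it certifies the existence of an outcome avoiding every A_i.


Union bound: P[∪_{i=1}^{40} A_i] ≤ Σ_i P[A_i] ≤ 40·p = 40·(1/32) = 5/4.
Numerically: 5/4 ≈ 1.250000.
Is 5/4 < 1? NO.
Since the bound 5/4 is ≥ 1, the union bound is uninformative here; it does NOT by itself certify existence.

40·p = 5/4 ≈ 1.250000; existence NOT certified by the union bound.


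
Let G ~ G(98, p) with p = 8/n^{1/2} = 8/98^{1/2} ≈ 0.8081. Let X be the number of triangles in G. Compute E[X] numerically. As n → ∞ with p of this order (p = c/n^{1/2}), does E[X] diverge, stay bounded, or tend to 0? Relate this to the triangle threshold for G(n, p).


Number of potential triangles: C(98, 3) = 152096.
Each occurs with probability p³ ≈ (0.8081)³ ≈ 5.277532e-01.
By linearity: E[X] = C(98, 3)·p³ ≈ 152096 · 5.277532e-01 ≈ 80269.1456.
Since α = 1/2 < 1, p = c/n^{1/2} ≫ 1/n is above the triangle threshold p ~ 1/n. Asymptotically E[X] ~ (c³/6)·n^{3(1−α)} = (8³/6)·n^{1.5} → ∞; triangles are abundant w.h.p.

E[X] ≈ 80269.1456; in regime p = Θ(1/n^{1/2}) E[X] diverges (above the triangle threshold p ~ 1/n).


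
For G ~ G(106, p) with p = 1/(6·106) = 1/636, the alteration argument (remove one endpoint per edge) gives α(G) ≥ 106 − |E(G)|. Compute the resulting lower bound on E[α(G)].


E[|E(G)|] = C(106, 2)·p = 5565 · (1/636) = 35/4.
E[α(G)] ≥ n − E[|E(G)|] = 106 − 35/4 = 389/4.
Numerically: ≈ 97.2500.
(This is only a lower bound; the true E[α(G)] may be larger.)

E[α(G)] ≥ 389/4 ≈ 97.2500.


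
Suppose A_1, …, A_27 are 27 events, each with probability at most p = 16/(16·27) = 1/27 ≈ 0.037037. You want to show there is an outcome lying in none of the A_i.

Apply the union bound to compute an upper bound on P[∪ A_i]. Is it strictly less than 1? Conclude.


Union bound: P[∪_{i=1}^{27} A_i] ≤ Σ_i P[A_i] ≤ 27·p = 27·(1/27) = 1.
Numerically: 1 ≈ 1.000000.
Is 1 < 1? NO.
Since the bound 1 is ≥ 1, the union bound is uninformative here; it does NOT by itself certify existence.

27·p = 1 ≈ 1.000000; existence NOT certified by the union bound.


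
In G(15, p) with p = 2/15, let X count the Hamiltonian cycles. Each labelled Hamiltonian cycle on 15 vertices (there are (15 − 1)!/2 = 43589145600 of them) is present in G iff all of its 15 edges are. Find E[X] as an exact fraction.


K_15 has (15 − 1)!/2 = 43589145600 labelled Hamiltonian cycles.
For each such Hamiltonian cycle H, let X_H = 1 if all 15 edges of H are present in G. Then P[X_H = 1] = p^{15} = (2/15)^{15} = 32768/437893890380859375.
By linearity: E[X] = Σ_H E[X_H] = 43589145600 · p^{15} = 43589145600 · 32768/437893890380859375 = 235115905024/72081298828125.
Numerically: E[X] ≈ 0.003262.

E[X] = 43589145600 · (2/15)^{15} = 235115905024/72081298828125 ≈ 0.003262.


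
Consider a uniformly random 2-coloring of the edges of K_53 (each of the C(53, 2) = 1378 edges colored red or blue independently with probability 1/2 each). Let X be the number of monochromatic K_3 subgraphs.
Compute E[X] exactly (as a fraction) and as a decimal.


Let X = Σ_S X_S over the C(53, 3) = 23426 subsets S of size 3, where X_S = 1 if the K_3 on S is monochromatic.
For a fixed S, the K_3 on S has C(3, 2) = 3 edges. P[all 3 edges red] = (1/2)^3, and likewise for blue, so P[monochromatic] = 2·(1/2)^3 = 2^{1 − 3} = 1/4.
Summing: E[X] = C(53, 3) · 2^{1 − 3} = 23426 · 1/4 = 11713/2.
Numerically: E[X] ≈ 5856.5000.

E[X] = C(53,3)·2^(1−C(3,2)) = 11713/2 ≈ 5856.5000.


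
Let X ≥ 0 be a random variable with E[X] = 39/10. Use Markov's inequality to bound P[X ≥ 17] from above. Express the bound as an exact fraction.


μ = E[X] = 39/10, a = 17.
Markov: P[X ≥ 17] ≤ μ/a = (39/10)/17 = 39/170.
Numerically: ≈ 0.229412.
(Since a = 17 > μ = 3.900000, the bound 39/170 is < 1 and informative.)

P[X ≥ 17] ≤ 39/170 ≈ 0.229412.


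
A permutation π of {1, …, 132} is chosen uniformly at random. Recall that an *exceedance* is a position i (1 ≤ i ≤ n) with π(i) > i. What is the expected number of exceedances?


Write X = Σ_{i=1}^{132} X_i, where X_i = 1_{π(i) > i}.
For each fixed i, π(i) is uniform over {1, …, 132} (marginal of a uniform permutation), so P[π(i) > i] = (n − i)/n. Summing: Σ_{i=1}^{132} (n − i)/n = (0 + 1 + … + 131)/132 = 132(132 − 1)/(2·132) = (132 − 1)/2.
Hence E[X] = Σ_{i=1}^{132} (132 − i)/132 = 131/2 ≈ 65.500.

E[X] = 131/2 = 65.500.


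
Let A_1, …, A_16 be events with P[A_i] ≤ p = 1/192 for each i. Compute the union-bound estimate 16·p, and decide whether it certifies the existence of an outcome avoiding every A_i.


Union bound: P[∪_{i=1}^{16} A_i] ≤ Σ_i P[A_i] ≤ 16·p = 16·(1/192) = 1/12.
Numerically: 1/12 ≈ 0.08333.
Is 1/12 < 1? YES.
Since P[∪ A_i] ≤ 1/12 < 1, the complement has P[∩ A_i^c] ≥ 1 − 1/12 = 11/12 > 0, so some outcome avoids every A_i.

16·p = 1/12 ≈ 0.08333; existence CERTIFIED by the union bound.


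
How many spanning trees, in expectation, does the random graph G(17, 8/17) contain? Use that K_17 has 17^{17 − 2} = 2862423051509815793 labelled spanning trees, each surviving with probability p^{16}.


K_17 has 17^{17 − 2} = 2862423051509815793 labelled spanning trees.
For each such spanning tree H, let X_H = 1 if all 16 edges of H are present in G. Then P[X_H = 1] = p^{16} = (8/17)^{16} = 281474976710656/48661191875666868481.
Summing the indicators: E[X] = Σ_H E[X_H] = 2862423051509815793 · p^{16} = 2862423051509815793 · 281474976710656/48661191875666868481 = 281474976710656/17.
Numerically: E[X] ≈ 1.66e+13.

E[X] = 2862423051509815793 · (8/17)^{16} = 281474976710656/17 ≈ 1.66e+13.


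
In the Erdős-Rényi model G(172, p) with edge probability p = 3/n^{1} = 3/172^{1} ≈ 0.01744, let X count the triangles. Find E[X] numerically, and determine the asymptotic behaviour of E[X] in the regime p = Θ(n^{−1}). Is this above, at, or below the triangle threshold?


Number of potential triangles: C(172, 3) = 833340.
Each occurs with probability p³ ≈ (0.01744)³ ≈ 5.306137e-06.
By linearity: E[X] = C(172, 3)·p³ ≈ 833340 · 5.306137e-06 ≈ 4.4218.
Here α = 1, so p = 3/n is exactly at the triangle threshold p ~ 1/n. Asymptotically E[X] → c³/6 = 3³/6 = 9/2 ≈ 4.5000, a bounded constant. In this regime the triangle count is asymptotically Poisson(c³/6).

E[X] ≈ 4.4218; in regime p = Θ(1/n^{1}) E[X] stays bounded (at the triangle threshold p ~ 1/n).


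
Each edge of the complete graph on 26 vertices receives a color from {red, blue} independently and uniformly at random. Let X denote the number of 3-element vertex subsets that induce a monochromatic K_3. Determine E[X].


Let X = Σ_S X_S over the C(26, 3) = 2600 subsets S of size 3, where X_S = 1 if the K_3 on S is monochromatic.
For a fixed S, the K_3 on S has C(3, 2) = 3 edges. P[all 3 edges red] = (1/2)^3, and likewise for blue, so P[monochromatic] = 2·(1/2)^3 = 2^{1 − 3} = 1/4.
By linearity: E[X] = C(26, 3) · 2^{1 − 3} = 2600 · 1/4 = 650.
Numerically: E[X] ≈ 650.000000.

E[X] = C(26,3)·2^(1−C(3,2)) = 650 ≈ 650.000000.


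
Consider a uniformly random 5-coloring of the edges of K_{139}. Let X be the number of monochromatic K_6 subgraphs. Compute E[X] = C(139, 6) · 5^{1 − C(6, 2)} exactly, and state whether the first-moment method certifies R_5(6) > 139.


E[X] = C(139, 6) · 5^{1 − 15} = 8979650478 · 5^{−14} = 8979650478/6103515625.
As a reduced fraction: E[X] = 8979650478/6103515625 ≈ 1.4712.
Is E[X] < 1? NO.
Since E[X] ≥ 1, the first-moment bound is inconclusive at n = 139; it does NOT by itself certify R_5(6) > 139.

E[X] = 8979650478/6103515625 ≈ 1.4712; E[X] ≥ 1; first-moment method inconclusive here.


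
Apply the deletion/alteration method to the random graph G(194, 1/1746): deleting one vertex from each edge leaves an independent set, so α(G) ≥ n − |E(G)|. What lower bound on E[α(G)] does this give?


E[|E(G)|] = C(194, 2)·p = 18721 · (1/1746) = 193/18.
E[α(G)] ≥ n − E[|E(G)|] = 194 − 193/18 = 3299/18.
Numerically: ≈ 183.278.
(This is only a lower bound; the true E[α(G)] may be larger.)

E[α(G)] ≥ 3299/18 ≈ 183.278.


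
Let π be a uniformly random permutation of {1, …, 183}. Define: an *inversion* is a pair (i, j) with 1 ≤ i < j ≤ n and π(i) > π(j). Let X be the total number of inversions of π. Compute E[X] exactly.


Write X = Σ X_I over the C(183, 2) = 16653 pairs i < j, with X_I the indicator of one inversion.
There are 16653 indicators.
For each fixed pair i < j, the values π(i) and π(j) are two distinct elements of {1, …, 183} in uniformly random order; by symmetry P[π(i) > π(j)] = 1/2.
By linearity: E[X] = 16653 · (1/2) = C(183, 2) · (1/2) = 16653/2 = 16653/2 ≈ 8326.500000.

E[X] = 16653/2 = 8326.500000.


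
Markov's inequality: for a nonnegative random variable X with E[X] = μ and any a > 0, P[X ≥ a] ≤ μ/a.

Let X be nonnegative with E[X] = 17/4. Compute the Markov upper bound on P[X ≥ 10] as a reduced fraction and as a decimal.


μ = E[X] = 17/4, a = 10.
Markov: P[X ≥ 10] ≤ μ/a = (17/4)/10 = 17/40.
Numerically: ≈ 0.4250.
(Since a = 10 > μ = 4.2500, the bound 17/40 is < 1 and informative.)

P[X ≥ 10] ≤ 17/40 ≈ 0.4250.


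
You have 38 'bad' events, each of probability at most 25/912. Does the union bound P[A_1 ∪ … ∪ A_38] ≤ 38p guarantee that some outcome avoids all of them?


Union bound: P[∪_{i=1}^{38} A_i] ≤ Σ_i P[A_i] ≤ 38·p = 38·(25/912) = 25/24.
Numerically: 25/24 ≈ 1.04167.
Is 25/24 < 1? NO.
Since the bound 25/24 is ≥ 1, the union bound is uninformative here; it does NOT by itself certify existence.

38·p = 25/24 ≈ 1.04167; existence NOT certified by the union bound.


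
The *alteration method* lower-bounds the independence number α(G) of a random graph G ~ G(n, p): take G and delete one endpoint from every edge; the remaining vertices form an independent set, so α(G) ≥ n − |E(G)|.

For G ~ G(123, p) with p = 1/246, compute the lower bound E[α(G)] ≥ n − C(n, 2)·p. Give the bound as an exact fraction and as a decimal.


E[|E(G)|] = C(123, 2)·p = 7503 · (1/246) = 61/2.
E[α(G)] ≥ n − E[|E(G)|] = 123 − 61/2 = 185/2.
Numerically: ≈ 92.50000.
(This is only a lower bound; the true E[α(G)] may be larger.)

E[α(G)] ≥ 185/2 ≈ 92.50000.


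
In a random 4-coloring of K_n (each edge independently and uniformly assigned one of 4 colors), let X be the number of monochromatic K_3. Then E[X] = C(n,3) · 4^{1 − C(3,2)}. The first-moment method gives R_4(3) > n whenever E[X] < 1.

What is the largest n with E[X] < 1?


We need C(n, 3) · 4^{1 − 3} < 1, i.e. C(n, 3) < 4^{3 − 1} = 16.
Check values of n near the boundary:
  n = 3: C(3, 3) = 1; 1 < 16? YES
  n = 4: C(4, 3) = 4; 4 < 16? YES
  n = 5: C(5, 3) = 10; 10 < 16? YES
  n = 6: C(6, 3) = 20; 20 < 16? NO
The largest n with C(n, 3) < 16 is n = 5 (where E[X] = 5/8 ≈ 0.625). Hence R_4(3) > 5, i.e. R_4(3) ≥ 6.

Largest n = 5; hence R_4(3) > 5.


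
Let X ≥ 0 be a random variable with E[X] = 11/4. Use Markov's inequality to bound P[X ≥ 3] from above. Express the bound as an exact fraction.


μ = E[X] = 11/4, a = 3.
Markov: P[X ≥ 3] ≤ μ/a = (11/4)/3 = 11/12.
Numerically: ≈ 0.9167.
(Since a = 3 > μ = 2.7500, the bound 11/12 is < 1 and informative.)

P[X ≥ 3] ≤ 11/12 ≈ 0.9167.


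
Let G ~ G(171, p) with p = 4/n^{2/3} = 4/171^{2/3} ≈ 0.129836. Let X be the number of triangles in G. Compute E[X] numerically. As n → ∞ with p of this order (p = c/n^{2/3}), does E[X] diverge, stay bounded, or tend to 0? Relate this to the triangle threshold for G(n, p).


Number of potential triangles: C(171, 3) = 818805.
Each occurs with probability p³ ≈ (0.129836)³ ≈ 2.18870764e-03.
By linearity: E[X] = C(171, 3)·p³ ≈ 818805 · 2.18870764e-03 ≈ 1792.124756.
Since α = 2/3 < 1, p = c/n^{2/3} ≫ 1/n is above the triangle threshold p ~ 1/n. Asymptotically E[X] ~ (c³/6)·n^{3(1−α)} = (4³/6)·n^{1} → ∞; triangles are abundant w.h.p.

E[X] ≈ 1792.124756; in regime p = Θ(1/n^{2/3}) E[X] diverges (above the triangle threshold p ~ 1/n).


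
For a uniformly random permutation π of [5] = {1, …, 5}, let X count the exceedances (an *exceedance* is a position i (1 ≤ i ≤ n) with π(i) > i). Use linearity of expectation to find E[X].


Write X = Σ_{i=1}^{5} X_i, where X_i = 1_{π(i) > i}.
For each fixed i, π(i) is uniform over {1, …, 5} (marginal of a uniform permutation), so P[π(i) > i] = (n − i)/n. Summing: Σ_{i=1}^{5} (n − i)/n = (0 + 1 + … + 4)/5 = 5(5 − 1)/(2·5) = (5 − 1)/2.
Hence E[X] = Σ_{i=1}^{5} (5 − i)/5 = 2 ≈ 2.000000.

E[X] = 2 = 2.000000.


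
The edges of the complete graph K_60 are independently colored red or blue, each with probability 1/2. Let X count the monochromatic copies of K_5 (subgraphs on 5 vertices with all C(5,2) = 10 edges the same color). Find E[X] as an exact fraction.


Let X = Σ_S X_S over the C(60, 5) = 5461512 subsets S of size 5, where X_S = 1 if the K_5 on S is monochromatic.
For a fixed S, the K_5 on S has C(5, 2) = 10 edges. P[all 10 edges red] = (1/2)^10, and likewise for blue, so P[monochromatic] = 2·(1/2)^10 = 2^{1 − 10} = 1/512.
Summing: E[X] = C(60, 5) · 2^{1 − 10} = 5461512 · 1/512 = 682689/64.
Numerically: E[X] ≈ 10667.0156.

E[X] = C(60,5)·2^(1−C(5,2)) = 682689/64 ≈ 10667.0156.


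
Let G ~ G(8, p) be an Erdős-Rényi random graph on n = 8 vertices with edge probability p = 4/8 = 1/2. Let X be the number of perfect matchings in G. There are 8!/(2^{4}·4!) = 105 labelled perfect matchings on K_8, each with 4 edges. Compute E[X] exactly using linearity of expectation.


K_8 has 8!/(2^{4}·4!) = 105 labelled perfect matchings.
For each such perfect matching H, let X_H = 1 if all 4 edges of H are present in G. Then P[X_H = 1] = p^{4} = (1/2)^{4} = 1/16.
Summing the indicators: E[X] = Σ_H E[X_H] = 105 · p^{4} = 105 · 1/16 = 105/16.
Numerically: E[X] ≈ 6.56.

E[X] = 105 · (1/2)^{4} = 105/16 ≈ 6.56.


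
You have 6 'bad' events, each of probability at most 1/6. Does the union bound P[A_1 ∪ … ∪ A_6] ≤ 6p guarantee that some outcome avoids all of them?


Union bound: P[∪_{i=1}^{6} A_i] ≤ Σ_i P[A_i] ≤ 6·p = 6·(1/6) = 1.
Numerically: 1 ≈ 1.0000000.
Is 1 < 1? NO.
Since the bound 1 is ≥ 1, the union bound is uninformative here; it does NOT by itself certify existence.

6·p = 1 ≈ 1.0000000; existence NOT certified by the union bound.


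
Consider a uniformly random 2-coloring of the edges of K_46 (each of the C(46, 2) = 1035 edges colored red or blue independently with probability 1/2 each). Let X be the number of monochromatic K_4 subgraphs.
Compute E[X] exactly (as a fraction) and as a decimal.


Let X = Σ_S X_S over the C(46, 4) = 163185 subsets S of size 4, where X_S = 1 if the K_4 on S is monochromatic.
For a fixed S, the K_4 on S has C(4, 2) = 6 edges. P[all 6 edges red] = (1/2)^6, and likewise for blue, so P[monochromatic] = 2·(1/2)^6 = 2^{1 − 6} = 1/32.
Summing: E[X] = C(46, 4) · 2^{1 − 6} = 163185 · 1/32 = 163185/32.
Numerically: E[X] ≈ 5099.531.

E[X] = C(46,4)·2^(1−C(4,2)) = 163185/32 ≈ 5099.531.


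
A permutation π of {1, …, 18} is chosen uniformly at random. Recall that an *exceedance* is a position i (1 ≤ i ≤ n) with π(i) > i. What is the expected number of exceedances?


Write X = Σ_{i=1}^{18} X_i, where X_i = 1_{π(i) > i}.
For each fixed i, π(i) is uniform over {1, …, 18} (marginal of a uniform permutation), so P[π(i) > i] = (n − i)/n. Summing: Σ_{i=1}^{18} (n − i)/n = (0 + 1 + … + 17)/18 = 18(18 − 1)/(2·18) = (18 − 1)/2.
Hence E[X] = Σ_{i=1}^{18} (18 − i)/18 = 17/2 ≈ 8.5000.

E[X] = 17/2 = 8.5000.


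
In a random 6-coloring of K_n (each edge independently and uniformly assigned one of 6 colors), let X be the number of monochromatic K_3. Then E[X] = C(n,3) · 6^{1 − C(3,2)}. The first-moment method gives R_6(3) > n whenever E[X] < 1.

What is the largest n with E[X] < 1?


We need C(n, 3) · 6^{1 − 3} < 1, i.e. C(n, 3) < 6^{3 − 1} = 36.
Check values of n near the boundary:
  n = 5: C(5, 3) = 10; 10 < 36? YES
  n = 6: C(6, 3) = 20; 20 < 36? YES
  n = 7: C(7, 3) = 35; 35 < 36? YES
  n = 8: C(8, 3) = 56; 56 < 36? NO
  n = 9: C(9, 3) = 84; 84 < 36? NO
  n = 10: C(10, 3) = 120; 120 < 36? NO
The largest n with C(n, 3) < 36 is n = 7 (where E[X] = 35/36 ≈ 0.97222). Hence R_6(3) > 7, i.e. R_6(3) ≥ 8.

Largest n = 7; hence R_6(3) > 7.


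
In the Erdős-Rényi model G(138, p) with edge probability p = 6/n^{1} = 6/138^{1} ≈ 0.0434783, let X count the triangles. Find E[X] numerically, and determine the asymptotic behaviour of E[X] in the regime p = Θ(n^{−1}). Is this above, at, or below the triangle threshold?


Number of potential triangles: C(138, 3) = 428536.
Each occurs with probability p³ ≈ (0.0434783)³ ≈ 8.21895291e-05.
By linearity: E[X] = C(138, 3)·p³ ≈ 428536 · 8.21895291e-05 ≈ 35.221172.
Here α = 1, so p = 6/n is exactly at the triangle threshold p ~ 1/n. Asymptotically E[X] → c³/6 = 6³/6 = 36 ≈ 36.000000, a bounded constant. In this regime the triangle count is asymptotically Poisson(c³/6).

E[X] ≈ 35.221172; in regime p = Θ(1/n^{1}) E[X] stays bounded (at the triangle threshold p ~ 1/n).


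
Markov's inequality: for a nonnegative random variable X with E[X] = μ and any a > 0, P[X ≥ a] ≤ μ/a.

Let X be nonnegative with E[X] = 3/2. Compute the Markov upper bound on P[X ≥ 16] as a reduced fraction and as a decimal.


μ = E[X] = 3/2, a = 16.
Markov: P[X ≥ 16] ≤ μ/a = (3/2)/16 = 3/32.
Numerically: ≈ 0.094.
(Since a = 16 > μ = 1.500, the bound 3/32 is < 1 and informative.)

P[X ≥ 16] ≤ 3/32 ≈ 0.094.


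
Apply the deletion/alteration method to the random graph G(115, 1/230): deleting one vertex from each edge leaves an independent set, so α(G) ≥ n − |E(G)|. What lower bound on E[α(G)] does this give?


E[|E(G)|] = C(115, 2)·p = 6555 · (1/230) = 57/2.
E[α(G)] ≥ n − E[|E(G)|] = 115 − 57/2 = 173/2.
Numerically: ≈ 86.500000.
(This is only a lower bound; the true E[α(G)] may be larger.)

E[α(G)] ≥ 173/2 ≈ 86.500000.


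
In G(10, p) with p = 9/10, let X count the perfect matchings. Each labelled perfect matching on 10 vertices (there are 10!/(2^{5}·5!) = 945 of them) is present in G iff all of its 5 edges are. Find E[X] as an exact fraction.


K_10 has 10!/(2^{5}·5!) = 945 labelled perfect matchings.
For each such perfect matching H, let X_H = 1 if all 5 edges of H are present in G. Then P[X_H = 1] = p^{5} = (9/10)^{5} = 59049/100000.
By linearity: E[X] = Σ_H E[X_H] = 945 · p^{5} = 945 · 59049/100000 = 11160261/20000.
Numerically: E[X] ≈ 558.

E[X] = 945 · (9/10)^{5} = 11160261/20000 ≈ 558.


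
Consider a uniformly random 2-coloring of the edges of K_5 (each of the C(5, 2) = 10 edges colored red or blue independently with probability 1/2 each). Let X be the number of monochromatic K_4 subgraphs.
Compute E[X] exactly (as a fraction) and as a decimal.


Let X = Σ_S X_S over the C(5, 4) = 5 subsets S of size 4, where X_S = 1 if the K_4 on S is monochromatic.
For a fixed S, the K_4 on S has C(4, 2) = 6 edges. P[all 6 edges red] = (1/2)^6, and likewise for blue, so P[monochromatic] = 2·(1/2)^6 = 2^{1 − 6} = 1/32.
By linearity of expectation: E[X] = C(5, 4) · 2^{1 − 6} = 5 · 1/32 = 5/32.
Numerically: E[X] ≈ 0.156.

E[X] = C(5,4)·2^(1−C(4,2)) = 5/32 ≈ 0.156.


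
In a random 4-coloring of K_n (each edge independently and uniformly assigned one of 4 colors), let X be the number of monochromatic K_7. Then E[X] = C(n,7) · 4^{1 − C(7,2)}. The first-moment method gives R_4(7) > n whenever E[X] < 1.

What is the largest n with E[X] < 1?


We need C(n, 7) · 4^{1 − 21} < 1, i.e. C(n, 7) < 4^{21 − 1} = 1099511627776.
Check values of n near the boundary:
  n = 179: C(179, 7) = 1037437234460; 1037437234460 < 1099511627776? YES
  n = 180: C(180, 7) = 1079414463600; 1079414463600 < 1099511627776? YES
  n = 181: C(181, 7) = 1122839183400; 1122839183400 < 1099511627776? NO
The largest n with C(n, 7) < 1099511627776 is n = 180 (where E[X] = 67463403975/68719476736 ≈ 0.981722). Hence R_4(7) > 180, i.e. R_4(7) ≥ 181.

Largest n = 180; hence R_4(7) > 180.


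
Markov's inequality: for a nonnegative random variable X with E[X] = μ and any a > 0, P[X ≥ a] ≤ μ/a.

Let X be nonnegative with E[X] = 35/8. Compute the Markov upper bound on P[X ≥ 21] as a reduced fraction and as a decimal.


μ = E[X] = 35/8, a = 21.
Markov: P[X ≥ 21] ≤ μ/a = (35/8)/21 = 5/24.
Numerically: ≈ 0.208333.
(Since a = 21 > μ = 4.375000, the bound 5/24 is < 1 and informative.)

P[X ≥ 21] ≤ 5/24 ≈ 0.208333.


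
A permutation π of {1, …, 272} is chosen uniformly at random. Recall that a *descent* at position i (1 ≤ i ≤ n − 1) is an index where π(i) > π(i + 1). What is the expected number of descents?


Write X = Σ X_I over i = 1, …, 271, with X_I the indicator of one descent.
There are 271 indicators.
For each fixed i, the pair (π(i), π(i+1)) is a uniformly random ordered pair of distinct values from {1, …, 272}; by symmetry P[π(i) > π(i+1)] = 1/2.
By linearity: E[X] = 271 · (1/2) = (272 − 1) · (1/2) = 271/2 ≈ 135.50000.

E[X] = 271/2 = 135.50000.


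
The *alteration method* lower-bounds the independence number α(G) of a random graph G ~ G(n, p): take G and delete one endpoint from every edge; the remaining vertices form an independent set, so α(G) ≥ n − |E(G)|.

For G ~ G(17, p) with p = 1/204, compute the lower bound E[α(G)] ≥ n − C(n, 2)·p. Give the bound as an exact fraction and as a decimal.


E[|E(G)|] = C(17, 2)·p = 136 · (1/204) = 2/3.
E[α(G)] ≥ n − E[|E(G)|] = 17 − 2/3 = 49/3.
Numerically: ≈ 16.3333.
(This is only a lower bound; the true E[α(G)] may be larger.)

E[α(G)] ≥ 49/3 ≈ 16.3333.


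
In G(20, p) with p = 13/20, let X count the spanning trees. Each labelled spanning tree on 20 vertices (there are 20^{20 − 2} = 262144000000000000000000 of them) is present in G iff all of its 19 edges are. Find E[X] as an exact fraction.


K_20 has 20^{20 − 2} = 262144000000000000000000 labelled spanning trees.
For each such spanning tree H, let X_H = 1 if all 19 edges of H are present in G. Then P[X_H = 1] = p^{19} = (13/20)^{19} = 1461920290375446110677/5242880000000000000000000.
Summing the indicators: E[X] = Σ_H E[X_H] = 262144000000000000000000 · p^{19} = 262144000000000000000000 · 1461920290375446110677/5242880000000000000000000 = 1461920290375446110677/20.
Numerically: E[X] ≈ 7.31e+19.

E[X] = 262144000000000000000000 · (13/20)^{19} = 1461920290375446110677/20 ≈ 7.31e+19.


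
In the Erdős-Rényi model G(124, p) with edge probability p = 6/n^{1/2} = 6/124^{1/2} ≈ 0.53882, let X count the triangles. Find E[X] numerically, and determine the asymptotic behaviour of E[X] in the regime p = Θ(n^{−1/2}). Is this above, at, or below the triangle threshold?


Number of potential triangles: C(124, 3) = 310124.
Each occurs with probability p³ ≈ (0.53882)³ ≈ 1.5643042e-01.
By linearity: E[X] = C(124, 3)·p³ ≈ 310124 · 1.5643042e-01 ≈ 48512.82892.
Since α = 1/2 < 1, p = c/n^{1/2} ≫ 1/n is above the triangle threshold p ~ 1/n. Asymptotically E[X] ~ (c³/6)·n^{3(1−α)} = (6³/6)·n^{1.5} → ∞; triangles are abundant w.h.p.

E[X] ≈ 48512.82892; in regime p = Θ(1/n^{1/2}) E[X] diverges (above the triangle threshold p ~ 1/n).


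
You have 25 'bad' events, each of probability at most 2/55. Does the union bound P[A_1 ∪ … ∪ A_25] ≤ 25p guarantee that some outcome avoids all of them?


Union bound: P[∪_{i=1}^{25} A_i] ≤ Σ_i P[A_i] ≤ 25·p = 25·(2/55) = 10/11.
Numerically: 10/11 ≈ 0.909.
Is 10/11 < 1? YES.
Since P[∪ A_i] ≤ 10/11 < 1, the complement has P[∩ A_i^c] ≥ 1 − 10/11 = 1/11 > 0, so some outcome avoids every A_i.

25·p = 10/11 ≈ 0.909; existence CERTIFIED by the union bound.


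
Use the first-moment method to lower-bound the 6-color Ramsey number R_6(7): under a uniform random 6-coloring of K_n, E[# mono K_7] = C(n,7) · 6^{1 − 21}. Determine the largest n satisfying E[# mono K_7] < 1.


We need C(n, 7) · 6^{1 − 21} < 1, i.e. C(n, 7) < 6^{21 − 1} = 3656158440062976.
Check values of n near the boundary:
  n = 564: C(564, 7) = 3469685994423792; 3469685994423792 < 3656158440062976? YES
  n = 565: C(565, 7) = 3513212521235560; 3513212521235560 < 3656158440062976? YES
  n = 566: C(566, 7) = 3557206237959440; 3557206237959440 < 3656158440062976? YES
  n = 567: C(567, 7) = 3601671315933933; 3601671315933933 < 3656158440062976? YES
  n = 568: C(568, 7) = 3646611956239704; 3646611956239704 < 3656158440062976? YES
  n = 569: C(569, 7) = 3692032389858348; 3692032389858348 < 3656158440062976? NO
The largest n with C(n, 7) < 3656158440062976 is n = 568 (where E[X] = 16882462760369/16926659444736 ≈ 0.9973889). Hence R_6(7) > 568, i.e. R_6(7) ≥ 569.

Largest n = 568; hence R_6(7) > 568.


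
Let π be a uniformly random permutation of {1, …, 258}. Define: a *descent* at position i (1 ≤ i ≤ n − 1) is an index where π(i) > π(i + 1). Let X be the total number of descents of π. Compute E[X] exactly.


Write X = Σ X_I over i = 1, …, 257, with X_I the indicator of one descent.
There are 257 indicators.
For each fixed i, the pair (π(i), π(i+1)) is a uniformly random ordered pair of distinct values from {1, …, 258}; by symmetry P[π(i) > π(i+1)] = 1/2.
By linearity: E[X] = 257 · (1/2) = (258 − 1) · (1/2) = 257/2 ≈ 128.50000.

E[X] = 257/2 = 128.50000.


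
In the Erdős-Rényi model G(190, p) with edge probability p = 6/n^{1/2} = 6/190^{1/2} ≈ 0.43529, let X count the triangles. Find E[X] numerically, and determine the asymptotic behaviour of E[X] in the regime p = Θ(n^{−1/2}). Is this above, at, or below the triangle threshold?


Number of potential triangles: C(190, 3) = 1125180.
Each occurs with probability p³ ≈ (0.43529)³ ≈ 8.2475195e-02.
By linearity: E[X] = C(190, 3)·p³ ≈ 1125180 · 8.2475195e-02 ≈ 92799.43963.
Since α = 1/2 < 1, p = c/n^{1/2} ≫ 1/n is above the triangle threshold p ~ 1/n. Asymptotically E[X] ~ (c³/6)·n^{3(1−α)} = (6³/6)·n^{1.5} → ∞; triangles are abundant w.h.p.

E[X] ≈ 92799.43963; in regime p = Θ(1/n^{1/2}) E[X] diverges (above the triangle threshold p ~ 1/n).
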